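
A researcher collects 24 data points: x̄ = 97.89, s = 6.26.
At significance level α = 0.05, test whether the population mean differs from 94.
One-sample t-test:
H₀: μ = 94
H₁: μ ≠ 94
df = n - 1 = 23
t = (x̄ - μ₀) / (s/√n) = (97.89 - 94) / (6.26/√24) = 3.044
p-value = 0.0058

Since p-value < α = 0.05, we reject H₀.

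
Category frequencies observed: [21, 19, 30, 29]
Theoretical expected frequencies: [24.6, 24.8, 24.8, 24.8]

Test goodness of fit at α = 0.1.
Chi-square goodness of fit test:
H₀: observed counts match expected distribution
H₁: observed counts differ from expected distribution
df = k - 1 = 3
χ² = Σ(O - E)²/E
   = (21 - 24.6)²/24.6 + (19 - 24.8)²/24.8 + (30 - 24.8)²/24.8 + (29 - 24.8)²/24.8
   = 0.527 + 1.356 + 1.090 + 0.711
   = 3.68
p-value = 0.2976

Since p-value > α = 0.1, we fail to reject H₀.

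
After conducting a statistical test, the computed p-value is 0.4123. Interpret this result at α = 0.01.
Since p = 0.4123 > α = 0.01, fail to reject H₀.
There is insufficient evidence to reject the null hypothesis; the result is not statistically significant at the 0.01 level.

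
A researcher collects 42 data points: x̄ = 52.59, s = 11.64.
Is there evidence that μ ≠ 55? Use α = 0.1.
One-sample t-test:
H₀: μ = 55
H₁: μ ≠ 55
df = n - 1 = 41
t = (x̄ - μ₀) / (s/√n) = (52.59 - 55) / (11.64/√42) = -1.342
p-value = 0.1870

Since p-value > α = 0.1, we fail to reject H₀.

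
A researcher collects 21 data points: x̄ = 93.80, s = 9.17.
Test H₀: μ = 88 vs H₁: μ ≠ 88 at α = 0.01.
One-sample t-test:
H₀: μ = 88
H₁: μ ≠ 88
df = n - 1 = 20
t = (x̄ - μ₀) / (s/√n) = (93.80 - 88) / (9.17/√21) = 2.898
p-value = 0.0089

Since p-value < α = 0.01, we reject H₀.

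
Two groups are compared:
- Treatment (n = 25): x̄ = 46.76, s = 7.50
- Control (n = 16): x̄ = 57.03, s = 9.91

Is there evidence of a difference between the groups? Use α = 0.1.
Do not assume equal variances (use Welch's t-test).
Welch's two-sample t-test:
H₀: μ₁ = μ₂
H₁: μ₁ ≠ μ₂
s₁²/n₁ = 7.50²/25 = 2.2500,  s₂²/n₂ = 9.91²/16 = 6.1380
SE = √(s₁²/n₁ + s₂²/n₂) = √(2.2500 + 6.1380) = 2.8962
df (Welch-Satterthwaite) = (s₁²/n₁ + s₂²/n₂)² / [(s₁²/n₁)²/(n₁-1) + (s₂²/n₂)²/(n₂-1)] ≈ 25.84
t = (x̄₁ - x̄₂) / SE = (46.76 - 57.03) / 2.8962 = -10.27 / 2.8962 = -3.546
p-value = 0.0015

Since p-value < α = 0.1, we reject H₀.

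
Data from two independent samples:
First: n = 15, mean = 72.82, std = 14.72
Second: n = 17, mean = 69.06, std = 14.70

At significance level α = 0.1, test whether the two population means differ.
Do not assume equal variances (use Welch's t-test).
Welch's two-sample t-test:
H₀: μ₁ = μ₂
H₁: μ₁ ≠ μ₂
s₁²/n₁ = 14.72²/15 = 14.4452,  s₂²/n₂ = 14.70²/17 = 12.7112
SE = √(s₁²/n₁ + s₂²/n₂) = √(14.4452 + 12.7112) = 5.2112
df (Welch-Satterthwaite) = (s₁²/n₁ + s₂²/n₂)² / [(s₁²/n₁)²/(n₁-1) + (s₂²/n₂)²/(n₂-1)] ≈ 29.50
t = (x̄₁ - x̄₂) / SE = (72.82 - 69.06) / 5.2112 = 3.76 / 5.2112 = 0.722
p-value = 0.4763

Since p-value > α = 0.1, we fail to reject H₀.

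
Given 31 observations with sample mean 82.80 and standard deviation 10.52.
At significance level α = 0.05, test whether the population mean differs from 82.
One-sample t-test:
H₀: μ = 82
H₁: μ ≠ 82
df = n - 1 = 30
t = (x̄ - μ₀) / (s/√n) = (82.80 - 82) / (10.52/√31) = 0.423
p-value = 0.6750

Since p-value > α = 0.05, we fail to reject H₀.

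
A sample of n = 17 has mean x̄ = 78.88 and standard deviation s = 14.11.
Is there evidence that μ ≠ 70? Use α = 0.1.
One-sample t-test:
H₀: μ = 70
H₁: μ ≠ 70
df = n - 1 = 16
t = (x̄ - μ₀) / (s/√n) = (78.88 - 70) / (14.11/√17) = 2.595
p-value = 0.0195

Since p-value < α = 0.1, we reject H₀.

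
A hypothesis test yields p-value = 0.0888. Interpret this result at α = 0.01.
Since p = 0.0888 > α = 0.01, fail to reject H₀.
There is insufficient evidence to reject the null hypothesis; the result is not statistically significant at the 0.01 level.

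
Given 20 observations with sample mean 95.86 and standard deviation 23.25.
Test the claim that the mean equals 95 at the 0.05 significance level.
One-sample t-test:
H₀: μ = 95
H₁: μ ≠ 95
df = n - 1 = 19
t = (x̄ - μ₀) / (s/√n) = (95.86 - 95) / (23.25/√20) = 0.165
p-value = 0.8704

Since p-value > α = 0.05, we fail to reject H₀.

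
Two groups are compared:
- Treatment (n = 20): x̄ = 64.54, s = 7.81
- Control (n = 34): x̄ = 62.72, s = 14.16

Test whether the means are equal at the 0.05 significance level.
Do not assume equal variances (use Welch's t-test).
Welch's two-sample t-test:
H₀: μ₁ = μ₂
H₁: μ₁ ≠ μ₂
s₁²/n₁ = 7.81²/20 = 3.0498,  s₂²/n₂ = 14.16²/34 = 5.8972
SE = √(s₁²/n₁ + s₂²/n₂) = √(3.0498 + 5.8972) = 2.9912
df (Welch-Satterthwaite) = (s₁²/n₁ + s₂²/n₂)² / [(s₁²/n₁)²/(n₁-1) + (s₂²/n₂)²/(n₂-1)] ≈ 51.87
t = (x̄₁ - x̄₂) / SE = (64.54 - 62.72) / 2.9912 = 1.82 / 2.9912 = 0.608
p-value = 0.5455

Since p-value > α = 0.05, we fail to reject H₀.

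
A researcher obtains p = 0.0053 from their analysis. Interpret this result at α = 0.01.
Since p = 0.0053 < α = 0.01, reject H₀.
There is sufficient evidence to reject the null hypothesis; the result is statistically significant at the 0.01 level.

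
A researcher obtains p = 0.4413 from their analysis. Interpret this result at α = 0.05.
Since p = 0.4413 > α = 0.05, fail to reject H₀.
There is insufficient evidence to reject the null hypothesis; the result is not statistically significant at the 0.05 level.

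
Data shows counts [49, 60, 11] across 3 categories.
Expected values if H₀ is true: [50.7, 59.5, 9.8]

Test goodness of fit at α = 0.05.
Chi-square goodness of fit test:
H₀: observed counts match expected distribution
H₁: observed counts differ from expected distribution
df = k - 1 = 2
χ² = Σ(O - E)²/E
   = (49 - 50.7)²/50.7 + (60 - 59.5)²/59.5 + (11 - 9.8)²/9.8
   = 0.057 + 0.004 + 0.147
   = 0.21
p-value = 0.9012

Since p-value > α = 0.05, we fail to reject H₀.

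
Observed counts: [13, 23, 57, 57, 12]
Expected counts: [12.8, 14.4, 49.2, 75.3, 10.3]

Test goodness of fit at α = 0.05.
Chi-square goodness of fit test:
H₀: observed counts match expected distribution
H₁: observed counts differ from expected distribution
df = k - 1 = 4
χ² = Σ(O - E)²/E
   = (13 - 12.8)²/12.8 + (23 - 14.4)²/14.4 + (57 - 49.2)²/49.2 + (57 - 75.3)²/75.3 + (12 - 10.3)²/10.3
   = 0.003 + 5.136 + 1.237 + 4.447 + 0.281
   = 11.10
p-value = 0.0254

Since p-value < α = 0.05, we reject H₀.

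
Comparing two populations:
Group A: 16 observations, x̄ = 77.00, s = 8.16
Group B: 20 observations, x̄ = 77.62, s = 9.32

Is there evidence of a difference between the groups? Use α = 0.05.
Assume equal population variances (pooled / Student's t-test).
Student's two-sample t-test (equal variances):
H₀: μ₁ = μ₂
H₁: μ₁ ≠ μ₂
df = n₁ + n₂ - 2 = 34
Pooled variance s_p² = [(n₁-1)s₁² + (n₂-1)s₂²] / (n₁ + n₂ - 2) = [(15)(8.16²) + (19)(9.32²)] / 34 = 77.9168
SE = √(s_p²(1/n₁ + 1/n₂)) = √(77.9168 × (1/16 + 1/20)) = 2.9607
t = (x̄₁ - x̄₂) / SE = (77.00 - 77.62) / 2.9607 = -0.62 / 2.9607 = -0.209
p-value = 0.8354

Since p-value > α = 0.05, we fail to reject H₀.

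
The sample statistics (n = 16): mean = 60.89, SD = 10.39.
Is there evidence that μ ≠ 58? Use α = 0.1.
One-sample t-test:
H₀: μ = 58
H₁: μ ≠ 58
df = n - 1 = 15
t = (x̄ - μ₀) / (s/√n) = (60.89 - 58) / (10.39/√16) = 1.113
p-value = 0.2834

Since p-value > α = 0.1, we fail to reject H₀.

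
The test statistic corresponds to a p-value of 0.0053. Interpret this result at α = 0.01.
Since p = 0.0053 < α = 0.01, reject H₀.
There is sufficient evidence to reject the null hypothesis; the result is statistically significant at the 0.01 level.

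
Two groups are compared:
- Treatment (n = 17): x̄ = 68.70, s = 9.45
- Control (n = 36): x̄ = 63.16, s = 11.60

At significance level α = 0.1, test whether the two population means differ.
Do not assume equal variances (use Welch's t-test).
Welch's two-sample t-test:
H₀: μ₁ = μ₂
H₁: μ₁ ≠ μ₂
s₁²/n₁ = 9.45²/17 = 5.2531,  s₂²/n₂ = 11.60²/36 = 3.7378
SE = √(s₁²/n₁ + s₂²/n₂) = √(5.2531 + 3.7378) = 2.9985
df (Welch-Satterthwaite) = (s₁²/n₁ + s₂²/n₂)² / [(s₁²/n₁)²/(n₁-1) + (s₂²/n₂)²/(n₂-1)] ≈ 38.06
t = (x̄₁ - x̄₂) / SE = (68.70 - 63.16) / 2.9985 = 5.54 / 2.9985 = 1.848
p-value = 0.0724

Since p-value < α = 0.1, we reject H₀.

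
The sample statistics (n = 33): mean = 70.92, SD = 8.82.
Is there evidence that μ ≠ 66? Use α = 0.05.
One-sample t-test:
H₀: μ = 66
H₁: μ ≠ 66
df = n - 1 = 32
t = (x̄ - μ₀) / (s/√n) = (70.92 - 66) / (8.82/√33) = 3.204
p-value = 0.0031

Since p-value < α = 0.05, we reject H₀.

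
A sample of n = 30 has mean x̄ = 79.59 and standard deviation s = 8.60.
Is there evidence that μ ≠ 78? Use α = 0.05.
One-sample t-test:
H₀: μ = 78
H₁: μ ≠ 78
df = n - 1 = 29
t = (x̄ - μ₀) / (s/√n) = (79.59 - 78) / (8.60/√30) = 1.013
p-value = 0.3196

Since p-value > α = 0.05, we fail to reject H₀.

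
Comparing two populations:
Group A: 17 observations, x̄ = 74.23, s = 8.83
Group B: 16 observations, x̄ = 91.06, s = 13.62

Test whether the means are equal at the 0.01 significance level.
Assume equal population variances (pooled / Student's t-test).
Student's two-sample t-test (equal variances):
H₀: μ₁ = μ₂
H₁: μ₁ ≠ μ₂
df = n₁ + n₂ - 2 = 31
Pooled variance s_p² = [(n₁-1)s₁² + (n₂-1)s₂²] / (n₁ + n₂ - 2) = [(16)(8.83²) + (15)(13.62²)] / 31 = 130.0022
SE = √(s_p²(1/n₁ + 1/n₂)) = √(130.0022 × (1/17 + 1/16)) = 3.9714
t = (x̄₁ - x̄₂) / SE = (74.23 - 91.06) / 3.9714 = -16.83 / 3.9714 = -4.238
p-value = 0.0002

Since p-value < α = 0.01, we reject H₀.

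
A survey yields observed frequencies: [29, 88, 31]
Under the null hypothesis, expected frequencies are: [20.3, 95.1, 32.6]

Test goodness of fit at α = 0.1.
Chi-square goodness of fit test:
H₀: observed counts match expected distribution
H₁: observed counts differ from expected distribution
df = k - 1 = 2
χ² = Σ(O - E)²/E
   = (29 - 20.3)²/20.3 + (88 - 95.1)²/95.1 + (31 - 32.6)²/32.6
   = 3.729 + 0.530 + 0.079
   = 4.34
p-value = 0.1143

Since p-value > α = 0.1, we fail to reject H₀.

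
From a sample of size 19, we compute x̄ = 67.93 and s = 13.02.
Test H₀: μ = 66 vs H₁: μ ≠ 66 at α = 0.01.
One-sample t-test:
H₀: μ = 66
H₁: μ ≠ 66
df = n - 1 = 18
t = (x̄ - μ₀) / (s/√n) = (67.93 - 66) / (13.02/√19) = 0.646
p-value = 0.5263

Since p-value > α = 0.01, we fail to reject H₀.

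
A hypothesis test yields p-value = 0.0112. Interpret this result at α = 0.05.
Since p = 0.0112 < α = 0.05, reject H₀.
There is sufficient evidence to reject the null hypothesis; the result is statistically significant at the 0.05 level.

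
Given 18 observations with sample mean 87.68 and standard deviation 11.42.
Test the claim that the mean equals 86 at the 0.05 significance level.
One-sample t-test:
H₀: μ = 86
H₁: μ ≠ 86
df = n - 1 = 17
t = (x̄ - μ₀) / (s/√n) = (87.68 - 86) / (11.42/√18) = 0.624
p-value = 0.5408

Since p-value > α = 0.05, we fail to reject H₀.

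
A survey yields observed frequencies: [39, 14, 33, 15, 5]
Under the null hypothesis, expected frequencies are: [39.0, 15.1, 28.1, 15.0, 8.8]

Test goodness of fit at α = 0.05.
Chi-square goodness of fit test:
H₀: observed counts match expected distribution
H₁: observed counts differ from expected distribution
df = k - 1 = 4
χ² = Σ(O - E)²/E
   = (39 - 39.0)²/39.0 + (14 - 15.1)²/15.1 + (33 - 28.1)²/28.1 + (15 - 15.0)²/15.0 + (5 - 8.8)²/8.8
   = 0.000 + 0.080 + 0.854 + 0.000 + 1.641
   = 2.58
p-value = 0.6312

Since p-value > α = 0.05, we fail to reject H₀.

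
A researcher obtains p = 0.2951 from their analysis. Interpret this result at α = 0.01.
Since p = 0.2951 > α = 0.01, fail to reject H₀.
There is insufficient evidence to reject the null hypothesis; the result is not statistically significant at the 0.01 level.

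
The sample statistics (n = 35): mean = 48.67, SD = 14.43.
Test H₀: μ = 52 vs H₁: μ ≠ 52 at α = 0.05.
One-sample t-test:
H₀: μ = 52
H₁: μ ≠ 52
df = n - 1 = 34
t = (x̄ - μ₀) / (s/√n) = (48.67 - 52) / (14.43/√35) = -1.365
p-value = 0.1811

Since p-value > α = 0.05, we fail to reject H₀.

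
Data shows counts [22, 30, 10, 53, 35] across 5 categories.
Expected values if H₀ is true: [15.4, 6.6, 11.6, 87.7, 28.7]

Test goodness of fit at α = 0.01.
Chi-square goodness of fit test:
H₀: observed counts match expected distribution
H₁: observed counts differ from expected distribution
df = k - 1 = 4
χ² = Σ(O - E)²/E
   = (22 - 15.4)²/15.4 + (30 - 6.6)²/6.6 + (10 - 11.6)²/11.6 + (53 - 87.7)²/87.7 + (35 - 28.7)²/28.7
   = 2.829 + 82.964 + 0.221 + 13.730 + 1.383
   = 101.13
p-value < 0.0001

Since p-value < α = 0.01, we reject H₀.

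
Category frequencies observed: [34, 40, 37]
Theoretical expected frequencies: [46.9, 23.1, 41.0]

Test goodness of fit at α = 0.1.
Chi-square goodness of fit test:
H₀: observed counts match expected distribution
H₁: observed counts differ from expected distribution
df = k - 1 = 2
χ² = Σ(O - E)²/E
   = (34 - 46.9)²/46.9 + (40 - 23.1)²/23.1 + (37 - 41.0)²/41.0
   = 3.548 + 12.364 + 0.390
   = 16.30
p-value = 0.0003

Since p-value < α = 0.1, we reject H₀.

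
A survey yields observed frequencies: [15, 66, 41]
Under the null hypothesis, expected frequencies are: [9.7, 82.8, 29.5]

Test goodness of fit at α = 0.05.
Chi-square goodness of fit test:
H₀: observed counts match expected distribution
H₁: observed counts differ from expected distribution
df = k - 1 = 2
χ² = Σ(O - E)²/E
   = (15 - 9.7)²/9.7 + (66 - 82.8)²/82.8 + (41 - 29.5)²/29.5
   = 2.896 + 3.409 + 4.483
   = 10.79
p-value = 0.0045

Since p-value < α = 0.05, we reject H₀.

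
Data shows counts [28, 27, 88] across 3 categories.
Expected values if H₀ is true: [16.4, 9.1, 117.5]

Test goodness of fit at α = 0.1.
Chi-square goodness of fit test:
H₀: observed counts match expected distribution
H₁: observed counts differ from expected distribution
df = k - 1 = 2
χ² = Σ(O - E)²/E
   = (28 - 16.4)²/16.4 + (27 - 9.1)²/9.1 + (88 - 117.5)²/117.5
   = 8.205 + 35.210 + 7.406
   = 50.82
p-value < 0.0001

Since p-value < α = 0.1, we reject H₀.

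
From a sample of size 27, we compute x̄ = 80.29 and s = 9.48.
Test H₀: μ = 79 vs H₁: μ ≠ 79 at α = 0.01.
One-sample t-test:
H₀: μ = 79
H₁: μ ≠ 79
df = n - 1 = 26
t = (x̄ - μ₀) / (s/√n) = (80.29 - 79) / (9.48/√27) = 0.707
p-value = 0.4858

Since p-value > α = 0.01, we fail to reject H₀.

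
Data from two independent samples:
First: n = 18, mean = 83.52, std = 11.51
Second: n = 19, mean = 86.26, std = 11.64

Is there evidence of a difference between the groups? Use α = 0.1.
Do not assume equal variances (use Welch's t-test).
Welch's two-sample t-test:
H₀: μ₁ = μ₂
H₁: μ₁ ≠ μ₂
s₁²/n₁ = 11.51²/18 = 7.3600,  s₂²/n₂ = 11.64²/19 = 7.1310
SE = √(s₁²/n₁ + s₂²/n₂) = √(7.3600 + 7.1310) = 3.8067
df (Welch-Satterthwaite) = (s₁²/n₁ + s₂²/n₂)² / [(s₁²/n₁)²/(n₁-1) + (s₂²/n₂)²/(n₂-1)] ≈ 34.93
t = (x̄₁ - x̄₂) / SE = (83.52 - 86.26) / 3.8067 = -2.74 / 3.8067 = -0.720
p-value = 0.4764

Since p-value > α = 0.1, we fail to reject H₀.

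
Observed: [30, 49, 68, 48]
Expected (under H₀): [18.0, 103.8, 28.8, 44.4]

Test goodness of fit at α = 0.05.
Chi-square goodness of fit test:
H₀: observed counts match expected distribution
H₁: observed counts differ from expected distribution
df = k - 1 = 3
χ² = Σ(O - E)²/E
   = (30 - 18.0)²/18.0 + (49 - 103.8)²/103.8 + (68 - 28.8)²/28.8 + (48 - 44.4)²/44.4
   = 8.000 + 28.931 + 53.356 + 0.292
   = 90.58
p-value < 0.0001

Since p-value < α = 0.05, we reject H₀.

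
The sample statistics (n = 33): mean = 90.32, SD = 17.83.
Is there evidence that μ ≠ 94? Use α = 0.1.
One-sample t-test:
H₀: μ = 94
H₁: μ ≠ 94
df = n - 1 = 32
t = (x̄ - μ₀) / (s/√n) = (90.32 - 94) / (17.83/√33) = -1.186
p-value = 0.2445

Since p-value > α = 0.1, we fail to reject H₀.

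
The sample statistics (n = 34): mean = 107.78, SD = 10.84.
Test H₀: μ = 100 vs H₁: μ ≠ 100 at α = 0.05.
One-sample t-test:
H₀: μ = 100
H₁: μ ≠ 100
df = n - 1 = 33
t = (x̄ - μ₀) / (s/√n) = (107.78 - 100) / (10.84/√34) = 4.185
p-value = 0.0002

Since p-value < α = 0.05, we reject H₀.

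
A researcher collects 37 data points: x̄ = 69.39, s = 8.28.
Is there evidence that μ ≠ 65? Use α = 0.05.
One-sample t-test:
H₀: μ = 65
H₁: μ ≠ 65
df = n - 1 = 36
t = (x̄ - μ₀) / (s/√n) = (69.39 - 65) / (8.28/√37) = 3.225
p-value = 0.0027

Since p-value < α = 0.05, we reject H₀.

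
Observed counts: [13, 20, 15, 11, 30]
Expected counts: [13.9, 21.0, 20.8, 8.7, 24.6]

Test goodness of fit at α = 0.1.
Chi-square goodness of fit test:
H₀: observed counts match expected distribution
H₁: observed counts differ from expected distribution
df = k - 1 = 4
χ² = Σ(O - E)²/E
   = (13 - 13.9)²/13.9 + (20 - 21.0)²/21.0 + (15 - 20.8)²/20.8 + (11 - 8.7)²/8.7 + (30 - 24.6)²/24.6
   = 0.058 + 0.048 + 1.617 + 0.608 + 1.185
   = 3.52
p-value = 0.4754

Since p-value > α = 0.1, we fail to reject H₀.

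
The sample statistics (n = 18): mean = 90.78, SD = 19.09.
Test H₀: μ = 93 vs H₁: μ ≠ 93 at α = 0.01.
One-sample t-test:
H₀: μ = 93
H₁: μ ≠ 93
df = n - 1 = 17
t = (x̄ - μ₀) / (s/√n) = (90.78 - 93) / (19.09/√18) = -0.493
p-value = 0.6281

Since p-value > α = 0.01, we fail to reject H₀.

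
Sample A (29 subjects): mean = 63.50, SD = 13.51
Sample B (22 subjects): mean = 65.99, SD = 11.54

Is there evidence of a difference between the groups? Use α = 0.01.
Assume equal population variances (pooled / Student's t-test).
Student's two-sample t-test (equal variances):
H₀: μ₁ = μ₂
H₁: μ₁ ≠ μ₂
df = n₁ + n₂ - 2 = 49
Pooled variance s_p² = [(n₁-1)s₁² + (n₂-1)s₂²] / (n₁ + n₂ - 2) = [(28)(13.51²) + (21)(11.54²)] / 49 = 161.3707
SE = √(s_p²(1/n₁ + 1/n₂)) = √(161.3707 × (1/29 + 1/22)) = 3.5916
t = (x̄₁ - x̄₂) / SE = (63.50 - 65.99) / 3.5916 = -2.49 / 3.5916 = -0.693
p-value = 0.4914

Since p-value > α = 0.01, we fail to reject H₀.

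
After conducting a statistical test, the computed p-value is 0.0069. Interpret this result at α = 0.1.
Since p = 0.0069 < α = 0.1, reject H₀.
There is sufficient evidence to reject the null hypothesis; the result is statistically significant at the 0.1 level.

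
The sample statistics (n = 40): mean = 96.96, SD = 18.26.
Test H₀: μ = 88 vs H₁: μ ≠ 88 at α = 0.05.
One-sample t-test:
H₀: μ = 88
H₁: μ ≠ 88
df = n - 1 = 39
t = (x̄ - μ₀) / (s/√n) = (96.96 - 88) / (18.26/√40) = 3.103
p-value = 0.0036

Since p-value < α = 0.05, we reject H₀.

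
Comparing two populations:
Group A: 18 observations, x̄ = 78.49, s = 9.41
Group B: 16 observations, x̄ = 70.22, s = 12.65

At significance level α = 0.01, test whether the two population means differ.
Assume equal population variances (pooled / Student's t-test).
Student's two-sample t-test (equal variances):
H₀: μ₁ = μ₂
H₁: μ₁ ≠ μ₂
df = n₁ + n₂ - 2 = 32
Pooled variance s_p² = [(n₁-1)s₁² + (n₂-1)s₂²] / (n₁ + n₂ - 2) = [(17)(9.41²) + (15)(12.65²)] / 32 = 122.0517
SE = √(s_p²(1/n₁ + 1/n₂)) = √(122.0517 × (1/18 + 1/16)) = 3.7959
t = (x̄₁ - x̄₂) / SE = (78.49 - 70.22) / 3.7959 = 8.27 / 3.7959 = 2.179
p-value = 0.0368

Since p-value > α = 0.01, we fail to reject H₀.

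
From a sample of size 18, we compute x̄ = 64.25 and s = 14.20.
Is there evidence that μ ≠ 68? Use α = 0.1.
One-sample t-test:
H₀: μ = 68
H₁: μ ≠ 68
df = n - 1 = 17
t = (x̄ - μ₀) / (s/√n) = (64.25 - 68) / (14.20/√18) = -1.120
p-value = 0.2781

Since p-value > α = 0.1, we fail to reject H₀.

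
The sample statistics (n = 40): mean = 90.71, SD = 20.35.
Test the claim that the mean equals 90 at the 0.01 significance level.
One-sample t-test:
H₀: μ = 90
H₁: μ ≠ 90
df = n - 1 = 39
t = (x̄ - μ₀) / (s/√n) = (90.71 - 90) / (20.35/√40) = 0.221
p-value = 0.8265

Since p-value > α = 0.01, we fail to reject H₀.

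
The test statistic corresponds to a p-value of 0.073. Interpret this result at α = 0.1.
Since p = 0.073 < α = 0.1, reject H₀.
There is sufficient evidence to reject the null hypothesis; the result is statistically significant at the 0.1 level.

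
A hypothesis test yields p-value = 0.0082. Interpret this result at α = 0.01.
Since p = 0.0082 < α = 0.01, reject H₀.
There is sufficient evidence to reject the null hypothesis; the result is statistically significant at the 0.01 level.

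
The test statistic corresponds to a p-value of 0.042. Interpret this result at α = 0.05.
Since p = 0.042 < α = 0.05, reject H₀.
There is sufficient evidence to reject the null hypothesis; the result is statistically significant at the 0.05 level.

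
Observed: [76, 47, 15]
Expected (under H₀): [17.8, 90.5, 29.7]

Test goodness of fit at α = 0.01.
Chi-square goodness of fit test:
H₀: observed counts match expected distribution
H₁: observed counts differ from expected distribution
df = k - 1 = 2
χ² = Σ(O - E)²/E
   = (76 - 17.8)²/17.8 + (47 - 90.5)²/90.5 + (15 - 29.7)²/29.7
   = 190.294 + 20.909 + 7.276
   = 218.48
p-value < 0.0001

Since p-value < α = 0.01, we reject H₀.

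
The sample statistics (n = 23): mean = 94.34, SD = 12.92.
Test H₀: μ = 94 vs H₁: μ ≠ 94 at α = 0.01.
One-sample t-test:
H₀: μ = 94
H₁: μ ≠ 94
df = n - 1 = 22
t = (x̄ - μ₀) / (s/√n) = (94.34 - 94) / (12.92/√23) = 0.126
p-value = 0.9007

Since p-value > α = 0.01, we fail to reject H₀.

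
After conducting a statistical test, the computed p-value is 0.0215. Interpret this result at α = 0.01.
Since p = 0.0215 > α = 0.01, fail to reject H₀.
There is insufficient evidence to reject the null hypothesis; the result is not statistically significant at the 0.01 level.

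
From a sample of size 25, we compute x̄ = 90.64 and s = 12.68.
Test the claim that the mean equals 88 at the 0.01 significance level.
One-sample t-test:
H₀: μ = 88
H₁: μ ≠ 88
df = n - 1 = 24
t = (x̄ - μ₀) / (s/√n) = (90.64 - 88) / (12.68/√25) = 1.041
p-value = 0.3082

Since p-value > α = 0.01, we fail to reject H₀.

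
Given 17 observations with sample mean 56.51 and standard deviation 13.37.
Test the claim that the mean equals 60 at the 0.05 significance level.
One-sample t-test:
H₀: μ = 60
H₁: μ ≠ 60
df = n - 1 = 16
t = (x̄ - μ₀) / (s/√n) = (56.51 - 60) / (13.37/√17) = -1.076
p-value = 0.2978

Since p-value > α = 0.05, we fail to reject H₀.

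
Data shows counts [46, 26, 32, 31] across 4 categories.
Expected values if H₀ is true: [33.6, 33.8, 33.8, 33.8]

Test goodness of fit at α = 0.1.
Chi-square goodness of fit test:
H₀: observed counts match expected distribution
H₁: observed counts differ from expected distribution
df = k - 1 = 3
χ² = Σ(O - E)²/E
   = (46 - 33.6)²/33.6 + (26 - 33.8)²/33.8 + (32 - 33.8)²/33.8 + (31 - 33.8)²/33.8
   = 4.576 + 1.800 + 0.096 + 0.232
   = 6.70
p-value = 0.0820

Since p-value < α = 0.1, we reject H₀.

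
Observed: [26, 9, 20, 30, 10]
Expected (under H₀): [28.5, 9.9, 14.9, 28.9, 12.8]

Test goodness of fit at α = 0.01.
Chi-square goodness of fit test:
H₀: observed counts match expected distribution
H₁: observed counts differ from expected distribution
df = k - 1 = 4
χ² = Σ(O - E)²/E
   = (26 - 28.5)²/28.5 + (9 - 9.9)²/9.9 + (20 - 14.9)²/14.9 + (30 - 28.9)²/28.9 + (10 - 12.8)²/12.8
   = 0.219 + 0.082 + 1.746 + 0.042 + 0.613
   = 2.70
p-value = 0.6090

Since p-value > α = 0.01, we fail to reject H₀.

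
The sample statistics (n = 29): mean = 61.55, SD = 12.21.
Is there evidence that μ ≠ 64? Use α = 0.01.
One-sample t-test:
H₀: μ = 64
H₁: μ ≠ 64
df = n - 1 = 28
t = (x̄ - μ₀) / (s/√n) = (61.55 - 64) / (12.21/√29) = -1.081
p-value = 0.2891

Since p-value > α = 0.01, we fail to reject H₀.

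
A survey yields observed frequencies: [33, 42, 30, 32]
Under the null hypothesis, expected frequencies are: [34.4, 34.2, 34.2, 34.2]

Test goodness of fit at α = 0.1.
Chi-square goodness of fit test:
H₀: observed counts match expected distribution
H₁: observed counts differ from expected distribution
df = k - 1 = 3
χ² = Σ(O - E)²/E
   = (33 - 34.4)²/34.4 + (42 - 34.2)²/34.2 + (30 - 34.2)²/34.2 + (32 - 34.2)²/34.2
   = 0.057 + 1.779 + 0.516 + 0.142
   = 2.49
p-value = 0.4765

Since p-value > α = 0.1, we fail to reject H₀.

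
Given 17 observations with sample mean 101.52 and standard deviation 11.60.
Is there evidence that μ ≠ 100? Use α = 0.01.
One-sample t-test:
H₀: μ = 100
H₁: μ ≠ 100
df = n - 1 = 16
t = (x̄ - μ₀) / (s/√n) = (101.52 - 100) / (11.60/√17) = 0.540
p-value = 0.5965

Since p-value > α = 0.01, we fail to reject H₀.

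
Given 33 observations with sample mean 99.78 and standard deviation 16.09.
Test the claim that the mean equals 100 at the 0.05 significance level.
One-sample t-test:
H₀: μ = 100
H₁: μ ≠ 100
df = n - 1 = 32
t = (x̄ - μ₀) / (s/√n) = (99.78 - 100) / (16.09/√33) = -0.079
p-value = 0.9379

Since p-value > α = 0.05, we fail to reject H₀.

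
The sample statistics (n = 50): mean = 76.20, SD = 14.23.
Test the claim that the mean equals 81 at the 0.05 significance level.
One-sample t-test:
H₀: μ = 81
H₁: μ ≠ 81
df = n - 1 = 49
t = (x̄ - μ₀) / (s/√n) = (76.20 - 81) / (14.23/√50) = -2.385
p-value = 0.0210

Since p-value < α = 0.05, we reject H₀.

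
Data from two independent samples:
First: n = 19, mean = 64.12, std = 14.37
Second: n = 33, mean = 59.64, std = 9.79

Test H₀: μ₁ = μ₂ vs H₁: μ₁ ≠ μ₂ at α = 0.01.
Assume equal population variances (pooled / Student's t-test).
Student's two-sample t-test (equal variances):
H₀: μ₁ = μ₂
H₁: μ₁ ≠ μ₂
df = n₁ + n₂ - 2 = 50
Pooled variance s_p² = [(n₁-1)s₁² + (n₂-1)s₂²] / (n₁ + n₂ - 2) = [(18)(14.37²) + (32)(9.79²)] / 50 = 135.6791
SE = √(s_p²(1/n₁ + 1/n₂)) = √(135.6791 × (1/19 + 1/33)) = 3.3545
t = (x̄₁ - x̄₂) / SE = (64.12 - 59.64) / 3.3545 = 4.48 / 3.3545 = 1.336
p-value = 0.1878

Since p-value > α = 0.01, we fail to reject H₀.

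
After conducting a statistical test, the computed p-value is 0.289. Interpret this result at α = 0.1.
Since p = 0.289 > α = 0.1, fail to reject H₀.
There is insufficient evidence to reject the null hypothesis; the result is not statistically significant at the 0.1 level.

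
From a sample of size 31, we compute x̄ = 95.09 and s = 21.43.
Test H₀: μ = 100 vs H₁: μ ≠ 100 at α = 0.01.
One-sample t-test:
H₀: μ = 100
H₁: μ ≠ 100
df = n - 1 = 30
t = (x̄ - μ₀) / (s/√n) = (95.09 - 100) / (21.43/√31) = -1.276
p-value = 0.2119

Since p-value > α = 0.01, we fail to reject H₀.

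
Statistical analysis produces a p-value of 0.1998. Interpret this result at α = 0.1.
Since p = 0.1998 > α = 0.1, fail to reject H₀.
There is insufficient evidence to reject the null hypothesis; the result is not statistically significant at the 0.1 level.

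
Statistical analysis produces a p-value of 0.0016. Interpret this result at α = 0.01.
Since p = 0.0016 < α = 0.01, reject H₀.
There is sufficient evidence to reject the null hypothesis; the result is statistically significant at the 0.01 level.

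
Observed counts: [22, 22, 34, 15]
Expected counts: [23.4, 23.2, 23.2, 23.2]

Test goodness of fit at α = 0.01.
Chi-square goodness of fit test:
H₀: observed counts match expected distribution
H₁: observed counts differ from expected distribution
df = k - 1 = 3
χ² = Σ(O - E)²/E
   = (22 - 23.4)²/23.4 + (22 - 23.2)²/23.2 + (34 - 23.2)²/23.2 + (15 - 23.2)²/23.2
   = 0.084 + 0.062 + 5.028 + 2.898
   = 8.07
p-value = 0.0446

Since p-value > α = 0.01, we fail to reject H₀.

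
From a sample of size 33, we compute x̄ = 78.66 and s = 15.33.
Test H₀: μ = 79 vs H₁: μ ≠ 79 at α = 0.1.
One-sample t-test:
H₀: μ = 79
H₁: μ ≠ 79
df = n - 1 = 32
t = (x̄ - μ₀) / (s/√n) = (78.66 - 79) / (15.33/√33) = -0.127
p-value = 0.8994

Since p-value > α = 0.1, we fail to reject H₀.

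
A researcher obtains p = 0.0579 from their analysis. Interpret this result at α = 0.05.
Since p = 0.0579 > α = 0.05, fail to reject H₀.
There is insufficient evidence to reject the null hypothesis; the result is not statistically significant at the 0.05 level.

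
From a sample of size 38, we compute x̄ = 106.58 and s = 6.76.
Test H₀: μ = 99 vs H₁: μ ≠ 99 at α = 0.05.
One-sample t-test:
H₀: μ = 99
H₁: μ ≠ 99
df = n - 1 = 37
t = (x̄ - μ₀) / (s/√n) = (106.58 - 99) / (6.76/√38) = 6.912
p-value < 0.0001

Since p-value < α = 0.05, we reject H₀.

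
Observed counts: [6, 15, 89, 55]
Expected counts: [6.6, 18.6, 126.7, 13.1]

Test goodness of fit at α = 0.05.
Chi-square goodness of fit test:
H₀: observed counts match expected distribution
H₁: observed counts differ from expected distribution
df = k - 1 = 3
χ² = Σ(O - E)²/E
   = (6 - 6.6)²/6.6 + (15 - 18.6)²/18.6 + (89 - 126.7)²/126.7 + (55 - 13.1)²/13.1
   = 0.055 + 0.697 + 11.218 + 134.016
   = 145.99
p-value < 0.0001

Since p-value < α = 0.05, we reject H₀.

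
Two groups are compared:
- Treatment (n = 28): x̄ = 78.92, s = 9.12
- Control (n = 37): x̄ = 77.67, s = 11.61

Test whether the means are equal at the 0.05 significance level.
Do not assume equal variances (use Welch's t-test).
Welch's two-sample t-test:
H₀: μ₁ = μ₂
H₁: μ₁ ≠ μ₂
s₁²/n₁ = 9.12²/28 = 2.9705,  s₂²/n₂ = 11.61²/37 = 3.6430
SE = √(s₁²/n₁ + s₂²/n₂) = √(2.9705 + 3.6430) = 2.5717
df (Welch-Satterthwaite) = (s₁²/n₁ + s₂²/n₂)² / [(s₁²/n₁)²/(n₁-1) + (s₂²/n₂)²/(n₂-1)] ≈ 62.89
t = (x̄₁ - x̄₂) / SE = (78.92 - 77.67) / 2.5717 = 1.25 / 2.5717 = 0.486
p-value = 0.6286

Since p-value > α = 0.05, we fail to reject H₀.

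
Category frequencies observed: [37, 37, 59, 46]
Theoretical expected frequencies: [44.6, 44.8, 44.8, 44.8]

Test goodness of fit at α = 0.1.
Chi-square goodness of fit test:
H₀: observed counts match expected distribution
H₁: observed counts differ from expected distribution
df = k - 1 = 3
χ² = Σ(O - E)²/E
   = (37 - 44.6)²/44.6 + (37 - 44.8)²/44.8 + (59 - 44.8)²/44.8 + (46 - 44.8)²/44.8
   = 1.295 + 1.358 + 4.501 + 0.032
   = 7.19
p-value = 0.0662

Since p-value < α = 0.1, we reject H₀.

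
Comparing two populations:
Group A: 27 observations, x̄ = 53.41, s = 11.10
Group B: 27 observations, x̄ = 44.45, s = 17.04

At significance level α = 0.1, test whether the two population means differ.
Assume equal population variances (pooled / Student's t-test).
Student's two-sample t-test (equal variances):
H₀: μ₁ = μ₂
H₁: μ₁ ≠ μ₂
df = n₁ + n₂ - 2 = 52
Pooled variance s_p² = [(n₁-1)s₁² + (n₂-1)s₂²] / (n₁ + n₂ - 2) = [(26)(11.10²) + (26)(17.04²)] / 52 = 206.7858
SE = √(s_p²(1/n₁ + 1/n₂)) = √(206.7858 × (1/27 + 1/27)) = 3.9138
t = (x̄₁ - x̄₂) / SE = (53.41 - 44.45) / 3.9138 = 8.96 / 3.9138 = 2.289
p-value = 0.0261

Since p-value < α = 0.1, we reject H₀.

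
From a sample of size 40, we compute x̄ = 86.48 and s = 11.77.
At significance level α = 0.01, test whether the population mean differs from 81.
One-sample t-test:
H₀: μ = 81
H₁: μ ≠ 81
df = n - 1 = 39
t = (x̄ - μ₀) / (s/√n) = (86.48 - 81) / (11.77/√40) = 2.945
p-value = 0.0054

Since p-value < α = 0.01, we reject H₀.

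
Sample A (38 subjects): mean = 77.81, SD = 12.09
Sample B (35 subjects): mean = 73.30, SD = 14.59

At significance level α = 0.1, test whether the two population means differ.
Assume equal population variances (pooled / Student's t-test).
Student's two-sample t-test (equal variances):
H₀: μ₁ = μ₂
H₁: μ₁ ≠ μ₂
df = n₁ + n₂ - 2 = 71
Pooled variance s_p² = [(n₁-1)s₁² + (n₂-1)s₂²] / (n₁ + n₂ - 2) = [(37)(12.09²) + (34)(14.59²)] / 71 = 178.1089
SE = √(s_p²(1/n₁ + 1/n₂)) = √(178.1089 × (1/38 + 1/35)) = 3.1266
t = (x̄₁ - x̄₂) / SE = (77.81 - 73.30) / 3.1266 = 4.51 / 3.1266 = 1.442
p-value = 0.1536

Since p-value > α = 0.1, we fail to reject H₀.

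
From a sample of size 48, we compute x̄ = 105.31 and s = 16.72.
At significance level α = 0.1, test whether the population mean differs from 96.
One-sample t-test:
H₀: μ = 96
H₁: μ ≠ 96
df = n - 1 = 47
t = (x̄ - μ₀) / (s/√n) = (105.31 - 96) / (16.72/√48) = 3.858
p-value = 0.0003

Since p-value < α = 0.1, we reject H₀.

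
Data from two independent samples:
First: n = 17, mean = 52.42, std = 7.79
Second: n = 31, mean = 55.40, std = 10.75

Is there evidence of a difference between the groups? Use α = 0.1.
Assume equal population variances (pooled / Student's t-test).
Student's two-sample t-test (equal variances):
H₀: μ₁ = μ₂
H₁: μ₁ ≠ μ₂
df = n₁ + n₂ - 2 = 46
Pooled variance s_p² = [(n₁-1)s₁² + (n₂-1)s₂²] / (n₁ + n₂ - 2) = [(16)(7.79²) + (30)(10.75²)] / 46 = 96.4744
SE = √(s_p²(1/n₁ + 1/n₂)) = √(96.4744 × (1/17 + 1/31)) = 2.9643
t = (x̄₁ - x̄₂) / SE = (52.42 - 55.40) / 2.9643 = -2.98 / 2.9643 = -1.005
p-value = 0.3200

Since p-value > α = 0.1, we fail to reject H₀.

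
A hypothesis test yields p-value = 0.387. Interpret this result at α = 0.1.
Since p = 0.387 > α = 0.1, fail to reject H₀.
There is insufficient evidence to reject the null hypothesis; the result is not statistically significant at the 0.1 level.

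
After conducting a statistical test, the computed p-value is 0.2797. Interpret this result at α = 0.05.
Since p = 0.2797 > α = 0.05, fail to reject H₀.
There is insufficient evidence to reject the null hypothesis; the result is not statistically significant at the 0.05 level.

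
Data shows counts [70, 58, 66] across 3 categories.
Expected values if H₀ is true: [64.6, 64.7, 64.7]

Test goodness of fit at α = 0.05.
Chi-square goodness of fit test:
H₀: observed counts match expected distribution
H₁: observed counts differ from expected distribution
df = k - 1 = 2
χ² = Σ(O - E)²/E
   = (70 - 64.6)²/64.6 + (58 - 64.7)²/64.7 + (66 - 64.7)²/64.7
   = 0.451 + 0.694 + 0.026
   = 1.17
p-value = 0.5567

Since p-value > α = 0.05, we fail to reject H₀.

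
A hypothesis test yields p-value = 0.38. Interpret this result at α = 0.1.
Since p = 0.38 > α = 0.1, fail to reject H₀.
There is insufficient evidence to reject the null hypothesis; the result is not statistically significant at the 0.1 level.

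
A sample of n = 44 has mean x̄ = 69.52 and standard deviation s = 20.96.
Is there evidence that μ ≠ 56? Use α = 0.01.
One-sample t-test:
H₀: μ = 56
H₁: μ ≠ 56
df = n - 1 = 43
t = (x̄ - μ₀) / (s/√n) = (69.52 - 56) / (20.96/√44) = 4.279
p-value = 0.0001

Since p-value < α = 0.01, we reject H₀.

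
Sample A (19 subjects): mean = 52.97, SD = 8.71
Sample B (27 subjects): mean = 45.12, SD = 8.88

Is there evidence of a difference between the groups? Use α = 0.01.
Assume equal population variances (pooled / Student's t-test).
Student's two-sample t-test (equal variances):
H₀: μ₁ = μ₂
H₁: μ₁ ≠ μ₂
df = n₁ + n₂ - 2 = 44
Pooled variance s_p² = [(n₁-1)s₁² + (n₂-1)s₂²] / (n₁ + n₂ - 2) = [(18)(8.71²) + (26)(8.88²)] / 44 = 77.6311
SE = √(s_p²(1/n₁ + 1/n₂)) = √(77.6311 × (1/19 + 1/27)) = 2.6384
t = (x̄₁ - x̄₂) / SE = (52.97 - 45.12) / 2.6384 = 7.85 / 2.6384 = 2.975
p-value = 0.0047

Since p-value < α = 0.01, we reject H₀.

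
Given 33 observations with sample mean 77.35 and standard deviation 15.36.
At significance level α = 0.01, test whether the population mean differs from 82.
One-sample t-test:
H₀: μ = 82
H₁: μ ≠ 82
df = n - 1 = 32
t = (x̄ - μ₀) / (s/√n) = (77.35 - 82) / (15.36/√33) = -1.739
p-value = 0.0916

Since p-value > α = 0.01, we fail to reject H₀.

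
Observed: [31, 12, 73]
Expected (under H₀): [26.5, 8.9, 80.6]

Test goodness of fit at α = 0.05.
Chi-square goodness of fit test:
H₀: observed counts match expected distribution
H₁: observed counts differ from expected distribution
df = k - 1 = 2
χ² = Σ(O - E)²/E
   = (31 - 26.5)²/26.5 + (12 - 8.9)²/8.9 + (73 - 80.6)²/80.6
   = 0.764 + 1.080 + 0.717
   = 2.56
p-value = 0.2780

Since p-value > α = 0.05, we fail to reject H₀.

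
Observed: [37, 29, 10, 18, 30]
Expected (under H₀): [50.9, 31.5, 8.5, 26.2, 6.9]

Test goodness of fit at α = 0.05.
Chi-square goodness of fit test:
H₀: observed counts match expected distribution
H₁: observed counts differ from expected distribution
df = k - 1 = 4
χ² = Σ(O - E)²/E
   = (37 - 50.9)²/50.9 + (29 - 31.5)²/31.5 + (10 - 8.5)²/8.5 + (18 - 26.2)²/26.2 + (30 - 6.9)²/6.9
   = 3.796 + 0.198 + 0.265 + 2.566 + 77.335
   = 84.16
p-value < 0.0001

Since p-value < α = 0.05, we reject H₀.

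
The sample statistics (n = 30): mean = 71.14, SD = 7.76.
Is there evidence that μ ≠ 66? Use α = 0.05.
One-sample t-test:
H₀: μ = 66
H₁: μ ≠ 66
df = n - 1 = 29
t = (x̄ - μ₀) / (s/√n) = (71.14 - 66) / (7.76/√30) = 3.628
p-value = 0.0011

Since p-value < α = 0.05, we reject H₀.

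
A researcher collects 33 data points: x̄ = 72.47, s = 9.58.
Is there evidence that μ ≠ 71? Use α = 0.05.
One-sample t-test:
H₀: μ = 71
H₁: μ ≠ 71
df = n - 1 = 32
t = (x̄ - μ₀) / (s/√n) = (72.47 - 71) / (9.58/√33) = 0.881
p-value = 0.3846

Since p-value > α = 0.05, we fail to reject H₀.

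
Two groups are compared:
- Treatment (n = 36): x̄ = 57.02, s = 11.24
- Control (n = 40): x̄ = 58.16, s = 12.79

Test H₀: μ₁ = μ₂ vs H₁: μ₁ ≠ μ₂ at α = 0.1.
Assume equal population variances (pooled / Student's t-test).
Student's two-sample t-test (equal variances):
H₀: μ₁ = μ₂
H₁: μ₁ ≠ μ₂
df = n₁ + n₂ - 2 = 74
Pooled variance s_p² = [(n₁-1)s₁² + (n₂-1)s₂²] / (n₁ + n₂ - 2) = [(35)(11.24²) + (39)(12.79²)] / 74 = 145.9675
SE = √(s_p²(1/n₁ + 1/n₂)) = √(145.9675 × (1/36 + 1/40)) = 2.7756
t = (x̄₁ - x̄₂) / SE = (57.02 - 58.16) / 2.7756 = -1.14 / 2.7756 = -0.411
p-value = 0.6825

Since p-value > α = 0.1, we fail to reject H₀.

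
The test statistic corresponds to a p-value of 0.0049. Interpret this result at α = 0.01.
Since p = 0.0049 < α = 0.01, reject H₀.
There is sufficient evidence to reject the null hypothesis; the result is statistically significant at the 0.01 level.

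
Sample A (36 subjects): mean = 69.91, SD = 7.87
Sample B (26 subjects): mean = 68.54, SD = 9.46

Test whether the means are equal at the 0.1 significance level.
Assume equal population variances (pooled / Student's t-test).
Student's two-sample t-test (equal variances):
H₀: μ₁ = μ₂
H₁: μ₁ ≠ μ₂
df = n₁ + n₂ - 2 = 60
Pooled variance s_p² = [(n₁-1)s₁² + (n₂-1)s₂²] / (n₁ + n₂ - 2) = [(35)(7.87²) + (25)(9.46²)] / 60 = 73.4180
SE = √(s_p²(1/n₁ + 1/n₂)) = √(73.4180 × (1/36 + 1/26)) = 2.2053
t = (x̄₁ - x̄₂) / SE = (69.91 - 68.54) / 2.2053 = 1.37 / 2.2053 = 0.621
p-value = 0.5368

Since p-value > α = 0.1, we fail to reject H₀.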